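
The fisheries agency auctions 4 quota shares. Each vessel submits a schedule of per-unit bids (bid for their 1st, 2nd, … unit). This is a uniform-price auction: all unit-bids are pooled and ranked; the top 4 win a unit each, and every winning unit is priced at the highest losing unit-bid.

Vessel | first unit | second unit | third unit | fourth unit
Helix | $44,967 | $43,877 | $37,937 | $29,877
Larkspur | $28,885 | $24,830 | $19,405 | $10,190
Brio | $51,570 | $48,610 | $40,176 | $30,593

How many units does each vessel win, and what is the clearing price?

Brio 2, Helix 2; clearing price $40,176

Merging the schedules and taking the best 4: 51,570 (Brio-1), 48,610 (Brio-2), 44,967 (Helix-1), 43,877 (Helix-2)
The (k+1)-th unit-bid is $40,176.
Allocation: Brio 2, Helix 2.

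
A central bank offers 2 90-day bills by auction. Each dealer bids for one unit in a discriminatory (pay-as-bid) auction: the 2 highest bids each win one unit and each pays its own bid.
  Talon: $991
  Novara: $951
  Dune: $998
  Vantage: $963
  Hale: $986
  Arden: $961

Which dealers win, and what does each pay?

Sorting: 998 (Dune), 991 (Talon), 986 (Hale), 963 (Vantage), …
Top 2: Dune, Talon.
Each winner pays its own bid: Dune $998, Talon $991.

Dune $998, Talon $991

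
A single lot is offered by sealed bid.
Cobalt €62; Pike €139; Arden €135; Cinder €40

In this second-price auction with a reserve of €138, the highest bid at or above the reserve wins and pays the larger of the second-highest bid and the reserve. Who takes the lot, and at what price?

Second-price auction with a reserve of €138: the highest bid at or above the reserve wins and pays the larger of the second-highest bid and the reserve.
Sorting bids: 139 (Pike) > 135 (Arden) > 62 (Cobalt) > 40 (Cinder)
Highest eligible bid: Pike at €139.
max(second-highest €135, reserve €138) = €138.

Pike pays €138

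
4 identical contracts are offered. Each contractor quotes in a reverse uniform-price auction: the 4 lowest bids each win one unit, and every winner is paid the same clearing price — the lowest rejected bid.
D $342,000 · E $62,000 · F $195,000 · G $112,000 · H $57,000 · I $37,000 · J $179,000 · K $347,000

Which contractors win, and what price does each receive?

Bids ranked low→high: 37,000 (I), 57,000 (H), 62,000 (E), 112,000 (G), 179,000 (J), 195,000 (F), …
The 4 lowest are I, H, E, G.
First losing bid is J's $179,000, which sets the uniform price.

I, H, E, G; each is paid $179,000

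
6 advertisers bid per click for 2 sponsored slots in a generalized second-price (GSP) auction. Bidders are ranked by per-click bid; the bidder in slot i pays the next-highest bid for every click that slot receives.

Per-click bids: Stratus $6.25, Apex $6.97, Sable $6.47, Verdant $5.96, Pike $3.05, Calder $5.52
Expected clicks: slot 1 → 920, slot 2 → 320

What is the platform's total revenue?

Sorting advertisers: $6.97 (Apex) > $6.47 (Sable) > $6.25 (Stratus) > …
Slot 1: Apex pays $6.47 × 920 = $5952.40
Slot 2: Sable pays $6.25 × 320 = $2000.00
Total = $7952.40

Total revenue: $7952.40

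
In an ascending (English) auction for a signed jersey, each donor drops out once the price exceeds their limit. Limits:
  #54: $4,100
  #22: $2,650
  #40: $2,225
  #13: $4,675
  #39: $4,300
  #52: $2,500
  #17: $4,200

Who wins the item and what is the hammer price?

Sorting limits: 4,675 (#13) > 4,300 (#39) > 4,200 (#17) > 4,100 (#54) > 2,650 (#22) > 2,500 (#52) > …
Once the price passes $4,300, only #13 is left; the hammer falls at #39's limit of $4,300.

#13 wins at $4,300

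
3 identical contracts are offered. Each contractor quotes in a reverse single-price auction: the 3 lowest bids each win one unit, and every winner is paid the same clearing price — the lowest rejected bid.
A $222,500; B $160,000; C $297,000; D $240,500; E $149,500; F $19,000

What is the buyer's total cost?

Ordering the bids: 19,000 (F), 149,500 (E), 160,000 (B), 222,500 (A), 240,500 (D), …
Lowest 3: F, E, B.
Lowest unsuccessful bid: $222,500 → clearing price.
Total cost = 3 × $222,500 = $667,500.

Total cost: $667,500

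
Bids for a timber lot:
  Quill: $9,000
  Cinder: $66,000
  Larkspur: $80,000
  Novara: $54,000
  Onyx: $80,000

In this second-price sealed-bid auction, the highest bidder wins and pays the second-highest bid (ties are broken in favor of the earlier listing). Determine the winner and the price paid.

Larkspur pays $80,000

Bids in order: 80,000 (Larkspur) > 80,000 (Onyx) > 66,000 (Cinder) > 54,000 (Novara) > 9,000 (Quill)
Larkspur and Onyx tie at $80,000; tie-break gives it to Larkspur.
Larkspur wins with the highest bid; price is set by the runner-up at $80,000.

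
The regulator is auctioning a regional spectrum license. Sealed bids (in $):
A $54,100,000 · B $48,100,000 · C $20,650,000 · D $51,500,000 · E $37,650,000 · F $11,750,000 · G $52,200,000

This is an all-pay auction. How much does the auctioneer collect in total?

Sorting bids: 54,100,000 (A) > 52,200,000 (G) > 51,500,000 (D) > 48,100,000 (B) > 37,650,000 (E) > 20,650,000 (C) > …
A wins with the top bid; all bids are sunk regardless.
Every bidder forfeits their bid regardless of winning.
Revenue = 54,100,000 + 48,100,000 + 20,650,000 + 51,500,000 + 37,650,000 + 11,750,000 + 52,200,000 = $275,950,000.

Total revenue: $275,950,000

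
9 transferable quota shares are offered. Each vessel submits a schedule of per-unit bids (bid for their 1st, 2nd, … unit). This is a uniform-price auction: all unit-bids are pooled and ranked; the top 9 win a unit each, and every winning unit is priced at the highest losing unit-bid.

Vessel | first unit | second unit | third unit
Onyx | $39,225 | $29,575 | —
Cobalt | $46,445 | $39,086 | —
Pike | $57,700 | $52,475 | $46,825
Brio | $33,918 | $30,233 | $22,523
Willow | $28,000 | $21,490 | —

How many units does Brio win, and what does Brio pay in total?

Merging the schedules and taking the best 9: 57,700 (Pike-1), 52,475 (Pike-2), 46,825 (Pike-3), 46,445 (Cobalt-1), 39,225 (Onyx-1), 39,086 (Cobalt-2), 33,918 (Brio-1), 30,233 (Brio-2), 29,575 (Onyx-2)
First bid not allocated: $28,000.
Brio wins 2 unit(s) at $28,000 each.

Brio: 2 units, pays $56,000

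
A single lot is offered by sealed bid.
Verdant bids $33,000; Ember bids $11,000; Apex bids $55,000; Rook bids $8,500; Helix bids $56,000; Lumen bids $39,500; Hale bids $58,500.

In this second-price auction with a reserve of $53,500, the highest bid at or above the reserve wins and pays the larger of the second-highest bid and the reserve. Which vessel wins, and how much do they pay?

Rule: the highest bid at or above the reserve wins and pays the larger of the second-highest bid and the reserve.
Sorting bids: 58,500 (Hale) > 56,000 (Helix) > 55,000 (Apex) > 39,500 (Lumen) > 33,000 (Verdant) > 11,000 (Ember) > …
Hale has the top bid at or above the reserve ($58,500).
max(second-highest $56,000, reserve $53,500) = $56,000; the reserve does not bind.

Hale pays $56,000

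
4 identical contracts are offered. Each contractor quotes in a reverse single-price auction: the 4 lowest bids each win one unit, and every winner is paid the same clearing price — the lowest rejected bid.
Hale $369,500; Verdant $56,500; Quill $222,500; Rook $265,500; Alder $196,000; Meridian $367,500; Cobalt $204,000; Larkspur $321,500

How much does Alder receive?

Alder is paid $265,500

Ordering the bids: 56,500 (Verdant), 196,000 (Alder), 204,000 (Cobalt), 222,500 (Quill), 265,500 (Rook), 321,500 (Larkspur), …
Lowest 4: Verdant, Alder, Cobalt, Quill.
First losing bid is Rook's $265,500, which sets the uniform price.
Alder wins → is paid $265,500.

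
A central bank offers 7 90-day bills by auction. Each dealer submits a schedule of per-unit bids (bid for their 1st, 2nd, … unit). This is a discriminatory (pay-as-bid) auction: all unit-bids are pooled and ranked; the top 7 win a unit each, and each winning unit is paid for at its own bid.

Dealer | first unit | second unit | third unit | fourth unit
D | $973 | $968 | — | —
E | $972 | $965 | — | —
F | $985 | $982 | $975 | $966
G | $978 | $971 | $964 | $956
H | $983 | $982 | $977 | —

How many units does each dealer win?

Pooled unit-bids ranked (top 7): 985 (F-1), 983 (H-1), 982 (F-2), 982 (H-2), 978 (G-1), 977 (H-3), 975 (F-3)
Next rejected bid: $973 (not a price — pay-as-bid).
Allocation: F 3, G 1, H 3.

F 3, G 1, H 3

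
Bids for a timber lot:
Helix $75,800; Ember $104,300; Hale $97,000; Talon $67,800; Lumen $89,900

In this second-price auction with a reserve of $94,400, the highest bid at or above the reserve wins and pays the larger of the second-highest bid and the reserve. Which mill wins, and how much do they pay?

Ember pays $97,000

Bids in order: 104,300 (Ember) > 97,000 (Hale) > 89,900 (Lumen) > 75,800 (Helix) > 67,800 (Talon)
Highest eligible bid: Ember at $104,300.
Second-highest bid $97,000 exceeds the reserve $94,400 → payment $97,000.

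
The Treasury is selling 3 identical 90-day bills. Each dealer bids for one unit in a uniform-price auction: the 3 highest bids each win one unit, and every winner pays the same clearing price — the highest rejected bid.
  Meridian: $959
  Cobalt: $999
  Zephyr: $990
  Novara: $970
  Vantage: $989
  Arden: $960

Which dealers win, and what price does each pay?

Bids ranked high→low: 999 (Cobalt), 990 (Zephyr), 989 (Vantage), 970 (Novara), 960 (Arden), …
Winners (3 units): Cobalt, Zephyr, Vantage.
Clearing price = highest rejected bid = $970.

Cobalt, Zephyr, Vantage; each pays $970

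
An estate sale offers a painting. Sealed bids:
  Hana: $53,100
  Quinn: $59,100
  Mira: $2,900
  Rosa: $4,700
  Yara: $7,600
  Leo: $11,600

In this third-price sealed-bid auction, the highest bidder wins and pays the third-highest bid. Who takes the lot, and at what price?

Quinn pays $11,600

Third-price sealed-bid auction: the highest bidder wins and pays the third-highest bid.
Sorting bids: 59,100 (Quinn) > 53,100 (Hana) > 11,600 (Leo) > 7,600 (Yara) > 4,700 (Rosa) > 2,900 (Mira)
Quinn wins; payment is bid #3 in the ranking = $11,600.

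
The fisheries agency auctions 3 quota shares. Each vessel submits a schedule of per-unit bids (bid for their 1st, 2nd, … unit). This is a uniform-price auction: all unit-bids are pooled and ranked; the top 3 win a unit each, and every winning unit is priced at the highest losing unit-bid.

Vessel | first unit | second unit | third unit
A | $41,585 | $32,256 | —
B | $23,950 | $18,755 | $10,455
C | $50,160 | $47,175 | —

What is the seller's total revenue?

Total revenue: $96,768

Merging the schedules and taking the best 3: 50,160 (C-1), 47,175 (C-2), 41,585 (A-1)
Highest rejected unit-bid = $32,256.
Allocation: A 1, C 2. Every unit priced at $32,256.
Revenue = 3 × 32,256 = $96,768.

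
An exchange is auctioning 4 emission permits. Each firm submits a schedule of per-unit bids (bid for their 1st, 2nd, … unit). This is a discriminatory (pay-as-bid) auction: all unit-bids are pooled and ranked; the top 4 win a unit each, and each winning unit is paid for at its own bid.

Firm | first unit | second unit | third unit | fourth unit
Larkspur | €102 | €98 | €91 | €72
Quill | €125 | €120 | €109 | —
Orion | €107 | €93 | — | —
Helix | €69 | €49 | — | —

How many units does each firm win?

Orion 1, Quill 3

Pooled unit-bids ranked (top 4): 125 (Quill-1), 120 (Quill-2), 109 (Quill-3), 107 (Orion-1)
Next rejected bid: €102 (not a price — pay-as-bid).
Allocation: Orion 1, Quill 3.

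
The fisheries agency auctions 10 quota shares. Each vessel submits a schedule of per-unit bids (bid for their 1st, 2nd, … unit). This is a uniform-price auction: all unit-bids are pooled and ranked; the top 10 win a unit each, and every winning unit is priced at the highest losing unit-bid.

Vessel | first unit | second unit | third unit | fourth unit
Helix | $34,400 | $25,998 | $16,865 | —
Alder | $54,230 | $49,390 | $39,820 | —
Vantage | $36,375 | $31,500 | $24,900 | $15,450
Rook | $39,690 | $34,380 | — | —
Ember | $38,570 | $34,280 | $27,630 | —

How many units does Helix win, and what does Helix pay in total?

Helix: 1 unit, pays $27,630

Pooled unit-bids ranked (top 10): 54,230 (Alder-1), 49,390 (Alder-2), 39,820 (Alder-3), 39,690 (Rook-1), 38,570 (Ember-1), 36,375 (Vantage-1), 34,400 (Helix-1), 34,380 (Rook-2), 34,280 (Ember-2), 31,500 (Vantage-2)
First bid not allocated: $27,630.
Helix wins 1 unit(s) at $27,630 each.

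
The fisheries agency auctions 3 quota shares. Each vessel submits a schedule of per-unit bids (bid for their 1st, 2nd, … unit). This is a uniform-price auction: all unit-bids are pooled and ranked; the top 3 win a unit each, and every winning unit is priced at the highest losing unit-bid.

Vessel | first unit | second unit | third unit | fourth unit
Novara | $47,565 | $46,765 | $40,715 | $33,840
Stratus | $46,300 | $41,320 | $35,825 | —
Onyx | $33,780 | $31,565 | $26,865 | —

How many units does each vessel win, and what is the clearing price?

Novara 2, Stratus 1; clearing price $41,320

Merging the schedules and taking the best 3: 47,565 (Novara-1), 46,765 (Novara-2), 46,300 (Stratus-1)
First bid not allocated: $41,320.
Allocation: Novara 2, Stratus 1.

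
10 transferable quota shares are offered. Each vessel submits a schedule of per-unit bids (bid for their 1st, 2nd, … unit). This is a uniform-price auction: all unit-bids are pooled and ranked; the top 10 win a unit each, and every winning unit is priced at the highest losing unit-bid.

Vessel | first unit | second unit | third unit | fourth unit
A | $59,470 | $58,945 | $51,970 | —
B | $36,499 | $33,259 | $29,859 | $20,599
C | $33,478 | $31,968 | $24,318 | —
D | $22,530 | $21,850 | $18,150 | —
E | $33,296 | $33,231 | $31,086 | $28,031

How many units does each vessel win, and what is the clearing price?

Merging the schedules and taking the best 10: 59,470 (A-1), 58,945 (A-2), 51,970 (A-3), 36,499 (B-1), 33,478 (C-1), 33,296 (E-1), 33,259 (B-2), 33,231 (E-2), 31,968 (C-2), 31,086 (E-3)
Highest rejected unit-bid = $29,859.
Allocation: A 3, B 2, C 2, E 3.

A 3, B 2, C 2, E 3; clearing price $29,859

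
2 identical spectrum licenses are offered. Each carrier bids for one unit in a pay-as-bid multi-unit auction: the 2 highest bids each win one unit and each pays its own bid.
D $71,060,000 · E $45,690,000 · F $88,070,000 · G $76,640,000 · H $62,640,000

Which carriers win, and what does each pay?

F $88,070,000, G $76,640,000

Ordering the bids: 88,070,000 (F), 76,640,000 (G), 71,060,000 (D), 62,640,000 (H), …
The 2 highest are F, G.
Each winner pays its own bid: F $88,070,000, G $76,640,000.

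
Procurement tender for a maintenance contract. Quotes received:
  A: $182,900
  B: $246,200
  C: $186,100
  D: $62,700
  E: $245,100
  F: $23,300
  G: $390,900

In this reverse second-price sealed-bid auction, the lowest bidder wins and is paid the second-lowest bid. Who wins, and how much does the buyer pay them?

F is paid $62,700

Rule: the lowest bidder wins and is paid the second-lowest bid.
Sorting bids: 23,300 (F) < 62,700 (D) < 182,900 (A) < 186,100 (C) < 245,100 (E) < 246,200 (B) < …
F wins with the lowest bid; price is set by the runner-up at $62,700.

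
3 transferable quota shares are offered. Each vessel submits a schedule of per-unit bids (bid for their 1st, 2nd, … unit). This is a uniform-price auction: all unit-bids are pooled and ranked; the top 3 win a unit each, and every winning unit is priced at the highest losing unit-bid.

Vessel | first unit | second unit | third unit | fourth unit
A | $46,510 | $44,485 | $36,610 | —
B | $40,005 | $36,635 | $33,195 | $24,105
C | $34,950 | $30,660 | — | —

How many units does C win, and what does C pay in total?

C: 0 units, pays $0

All unit-bids, highest first — top 3: 46,510 (A-1), 44,485 (A-2), 40,005 (B-1)
Highest rejected unit-bid = $36,635.
C wins 0 unit(s) at $36,635 each.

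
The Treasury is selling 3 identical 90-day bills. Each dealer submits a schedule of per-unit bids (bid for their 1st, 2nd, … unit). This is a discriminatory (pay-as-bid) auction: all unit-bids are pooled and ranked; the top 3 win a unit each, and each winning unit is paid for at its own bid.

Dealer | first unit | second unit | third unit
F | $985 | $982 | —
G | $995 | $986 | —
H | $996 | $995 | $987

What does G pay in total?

Merging the schedules and taking the best 3: 996 (H-1), 995 (G-1), 995 (H-2)
Next rejected bid: $987 (not a price — pay-as-bid).
G's winning unit-bids: 995 = $995.

G pays $995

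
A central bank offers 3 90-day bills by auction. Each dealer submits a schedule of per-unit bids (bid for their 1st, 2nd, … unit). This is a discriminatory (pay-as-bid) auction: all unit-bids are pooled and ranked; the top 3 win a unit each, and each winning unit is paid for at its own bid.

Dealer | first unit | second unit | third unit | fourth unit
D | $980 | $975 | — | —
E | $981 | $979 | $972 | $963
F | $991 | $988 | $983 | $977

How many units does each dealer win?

F 3

Merging the schedules and taking the best 3: 991 (F-1), 988 (F-2), 983 (F-3)
Next rejected bid: $981 (not a price — pay-as-bid).
Allocation: F 3.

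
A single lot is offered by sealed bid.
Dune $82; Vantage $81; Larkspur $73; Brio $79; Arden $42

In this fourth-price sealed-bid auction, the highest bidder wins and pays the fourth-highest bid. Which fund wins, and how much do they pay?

Sorting bids: 82 (Dune) > 81 (Vantage) > 79 (Brio) > 73 (Larkspur) > 42 (Arden)
Dune wins; payment is bid #4 in the ranking = $73.

Dune pays $73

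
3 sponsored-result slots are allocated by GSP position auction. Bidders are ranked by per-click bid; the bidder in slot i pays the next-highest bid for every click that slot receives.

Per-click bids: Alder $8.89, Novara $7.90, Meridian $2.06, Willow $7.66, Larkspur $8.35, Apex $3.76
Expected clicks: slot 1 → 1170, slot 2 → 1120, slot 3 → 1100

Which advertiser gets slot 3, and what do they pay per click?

Per-click bids in order: $8.89 (Alder) > $8.35 (Larkspur) > $7.90 (Novara) > $7.66 (Willow) > …
Slot 3 goes to the third-ranked bidder, Novara, who pays the next bid down: $7.66/click.

Novara; $7.66 per click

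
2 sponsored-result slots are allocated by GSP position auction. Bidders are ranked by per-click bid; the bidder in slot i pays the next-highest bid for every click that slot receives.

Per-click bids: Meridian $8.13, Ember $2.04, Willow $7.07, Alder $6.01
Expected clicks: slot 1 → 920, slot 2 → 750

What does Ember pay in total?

Per-click bids in order: $8.13 (Meridian) > $7.07 (Willow) > $6.01 (Alder) > …
Ember ranks below slot 2 → no slot, pays nothing.

Ember pays $0.00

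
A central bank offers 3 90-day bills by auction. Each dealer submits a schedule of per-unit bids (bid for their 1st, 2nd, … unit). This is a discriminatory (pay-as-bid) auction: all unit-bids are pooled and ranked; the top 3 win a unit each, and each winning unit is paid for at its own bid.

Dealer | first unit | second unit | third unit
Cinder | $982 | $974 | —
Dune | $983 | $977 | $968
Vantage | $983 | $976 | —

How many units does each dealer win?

Pooled unit-bids ranked (top 3): 983 (Dune-1), 983 (Vantage-1), 982 (Cinder-1)
Next rejected bid: $977 (not a price — pay-as-bid).
Allocation: Cinder 1, Dune 1, Vantage 1.

Cinder 1, Dune 1, Vantage 1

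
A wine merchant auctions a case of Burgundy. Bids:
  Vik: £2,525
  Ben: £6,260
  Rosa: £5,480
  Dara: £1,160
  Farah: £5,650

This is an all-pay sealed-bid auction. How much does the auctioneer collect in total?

Bids ranked: 6,260 (Ben) > 5,650 (Farah) > 5,480 (Rosa) > 2,525 (Vik) > 1,160 (Dara)
Ben wins with the top bid; all bids are sunk regardless.
Every bidder forfeits their bid regardless of winning.
Revenue = 2,525 + 6,260 + 5,480 + 1,160 + 5,650 = £21,075.

Total revenue: £21,075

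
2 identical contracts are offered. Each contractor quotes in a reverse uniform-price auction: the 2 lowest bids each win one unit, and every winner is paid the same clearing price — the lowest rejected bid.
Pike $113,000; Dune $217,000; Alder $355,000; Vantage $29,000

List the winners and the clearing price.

Vantage, Pike; each is paid $217,000

Ordering the bids: 29,000 (Vantage), 113,000 (Pike), 217,000 (Dune), 355,000 (Alder)
Lowest 2: Vantage, Pike.
Clearing price = lowest rejected bid = $217,000.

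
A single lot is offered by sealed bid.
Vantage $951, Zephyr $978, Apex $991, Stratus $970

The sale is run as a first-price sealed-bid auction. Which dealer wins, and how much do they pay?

Rule: the highest bidder wins and pays their own bid.
Bids ranked: 991 (Apex) > 978 (Zephyr) > 970 (Stratus) > 951 (Vantage)
Apex is highest → pays own bid, $991.

Apex pays $991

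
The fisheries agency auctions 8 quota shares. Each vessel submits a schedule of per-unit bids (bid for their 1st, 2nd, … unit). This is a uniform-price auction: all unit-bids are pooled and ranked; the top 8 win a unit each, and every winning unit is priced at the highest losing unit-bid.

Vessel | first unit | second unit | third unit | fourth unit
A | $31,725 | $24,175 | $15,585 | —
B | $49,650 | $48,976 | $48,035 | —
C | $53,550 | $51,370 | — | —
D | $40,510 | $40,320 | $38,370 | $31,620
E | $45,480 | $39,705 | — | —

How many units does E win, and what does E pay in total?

Merging the schedules and taking the best 8: 53,550 (C-1), 51,370 (C-2), 49,650 (B-1), 48,976 (B-2), 48,035 (B-3), 45,480 (E-1), 40,510 (D-1), 40,320 (D-2)
Highest rejected unit-bid = $39,705.
E wins 1 unit(s) at $39,705 each.

E: 1 unit, pays $39,705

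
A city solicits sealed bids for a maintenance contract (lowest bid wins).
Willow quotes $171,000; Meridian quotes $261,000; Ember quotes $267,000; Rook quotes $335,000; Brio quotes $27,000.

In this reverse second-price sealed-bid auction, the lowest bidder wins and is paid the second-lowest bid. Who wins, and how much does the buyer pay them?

Brio is paid $171,000

Bids in order: 27,000 (Brio) < 171,000 (Willow) < 261,000 (Meridian) < 267,000 (Ember) < 335,000 (Rook)
Brio is lowest; is paid the second-lowest bid, $171,000.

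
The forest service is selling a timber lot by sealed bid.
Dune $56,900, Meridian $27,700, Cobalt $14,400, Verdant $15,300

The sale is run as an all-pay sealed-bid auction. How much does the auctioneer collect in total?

Total revenue: $114,300

Sorting bids: 56,900 (Dune) > 27,700 (Meridian) > 15,300 (Verdant) > 14,400 (Cobalt)
Every bidder forfeits their bid regardless of winning.
Revenue = 56,900 + 27,700 + 14,400 + 15,300 = $114,300.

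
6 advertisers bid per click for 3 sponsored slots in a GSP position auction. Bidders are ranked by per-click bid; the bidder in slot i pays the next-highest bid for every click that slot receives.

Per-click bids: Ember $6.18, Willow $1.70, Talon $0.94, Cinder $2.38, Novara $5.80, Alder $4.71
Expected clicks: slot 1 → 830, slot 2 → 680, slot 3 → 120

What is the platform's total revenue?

Total revenue: $8302.40

Per-click bids in order: $6.18 (Ember) > $5.80 (Novara) > $4.71 (Alder) > $2.38 (Cinder) > …
Slot 1: Ember pays $5.80 × 830 = $4814.00
Slot 2: Novara pays $4.71 × 680 = $3202.80
Slot 3: Alder pays $2.38 × 120 = $285.60
Total = $8302.40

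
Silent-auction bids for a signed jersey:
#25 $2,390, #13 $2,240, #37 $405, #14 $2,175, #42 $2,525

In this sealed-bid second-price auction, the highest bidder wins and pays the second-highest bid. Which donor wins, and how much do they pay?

Sorting bids: 2,525 (#42) > 2,390 (#25) > 2,240 (#13) > 2,175 (#14) > 405 (#37)
#42 is highest; pays the second-highest bid, $2,390.

#42 pays $2,390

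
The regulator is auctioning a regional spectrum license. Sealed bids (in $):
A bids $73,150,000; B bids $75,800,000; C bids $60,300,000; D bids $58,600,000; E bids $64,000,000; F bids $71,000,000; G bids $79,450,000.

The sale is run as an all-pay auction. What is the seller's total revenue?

Total revenue: $482,300,000

Rule: the highest bidder wins the item, but every bidder pays their own bid.
Sorting bids: 79,450,000 (G) > 75,800,000 (B) > 73,150,000 (A) > 71,000,000 (F) > 64,000,000 (E) > 60,300,000 (C) > …
G wins with the top bid; all bids are sunk regardless.
Every bidder forfeits their bid regardless of winning.
Revenue = 73,150,000 + 75,800,000 + 60,300,000 + 58,600,000 + 64,000,000 + 71,000,000 + 79,450,000 = $482,300,000.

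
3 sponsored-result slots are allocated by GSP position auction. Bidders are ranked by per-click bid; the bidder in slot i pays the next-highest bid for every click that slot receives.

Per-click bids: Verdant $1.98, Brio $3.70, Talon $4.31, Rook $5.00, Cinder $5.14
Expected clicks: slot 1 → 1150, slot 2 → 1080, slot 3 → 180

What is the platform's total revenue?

Total revenue: $11070.80

Per-click bids in order: $5.14 (Cinder) > $5.00 (Rook) > $4.31 (Talon) > $3.70 (Brio) > …
Slot 1: Cinder pays $5.00 × 1150 = $5750.00
Slot 2: Rook pays $4.31 × 1080 = $4654.80
Slot 3: Talon pays $3.70 × 180 = $666.00
Total = $11070.80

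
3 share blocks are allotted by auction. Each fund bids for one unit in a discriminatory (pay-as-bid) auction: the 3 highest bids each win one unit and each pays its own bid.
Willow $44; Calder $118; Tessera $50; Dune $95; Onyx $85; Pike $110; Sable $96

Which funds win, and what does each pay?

Sorting: 118 (Calder), 110 (Pike), 96 (Sable), 95 (Dune), 85 (Onyx), …
Top 3: Calder, Pike, Sable.
Each winner pays its own bid: Calder $118, Pike $110, Sable $96.

Calder $118, Pike $110, Sable $96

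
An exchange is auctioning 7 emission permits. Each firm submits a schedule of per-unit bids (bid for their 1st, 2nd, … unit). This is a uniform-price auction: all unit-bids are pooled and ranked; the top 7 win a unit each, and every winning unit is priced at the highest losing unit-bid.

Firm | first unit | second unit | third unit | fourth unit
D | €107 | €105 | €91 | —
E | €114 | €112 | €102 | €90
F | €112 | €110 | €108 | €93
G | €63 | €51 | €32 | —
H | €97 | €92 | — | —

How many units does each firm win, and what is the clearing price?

All unit-bids, highest first — top 7: 114 (E-1), 112 (E-2), 112 (F-1), 110 (F-2), 108 (F-3), 107 (D-1), 105 (D-2)
The (k+1)-th unit-bid is €102.
Allocation: D 2, E 2, F 3.

D 2, E 2, F 3; clearing price €102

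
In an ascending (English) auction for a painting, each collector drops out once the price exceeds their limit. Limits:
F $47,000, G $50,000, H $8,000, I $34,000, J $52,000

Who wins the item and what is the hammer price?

J wins at $50,000

Limits in order: 52,000 (J) > 50,000 (G) > 47,000 (F) > 34,000 (I) > 8,000 (H)
Bidding ends when G exits at $50,000; J takes it.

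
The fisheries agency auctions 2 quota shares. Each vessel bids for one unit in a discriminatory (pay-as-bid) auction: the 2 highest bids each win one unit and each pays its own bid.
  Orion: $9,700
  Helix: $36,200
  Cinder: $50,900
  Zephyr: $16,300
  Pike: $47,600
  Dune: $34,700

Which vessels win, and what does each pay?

Bids ranked high→low: 50,900 (Cinder), 47,600 (Pike), 36,200 (Helix), 34,700 (Dune), …
Top 2: Cinder, Pike.
Each winner pays its own bid: Cinder $50,900, Pike $47,600.

Cinder $50,900, Pike $47,600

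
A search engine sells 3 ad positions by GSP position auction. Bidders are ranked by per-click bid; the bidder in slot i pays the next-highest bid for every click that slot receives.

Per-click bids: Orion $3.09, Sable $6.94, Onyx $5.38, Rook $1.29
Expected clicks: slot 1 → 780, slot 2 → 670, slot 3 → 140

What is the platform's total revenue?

Total revenue: $6447.30

Sorting advertisers: $6.94 (Sable) > $5.38 (Onyx) > $3.09 (Orion) > $1.29 (Rook)
Slot 1: Sable pays $5.38 × 780 = $4196.40
Slot 2: Onyx pays $3.09 × 670 = $2070.30
Slot 3: Orion pays $1.29 × 140 = $180.60
Total = $6447.30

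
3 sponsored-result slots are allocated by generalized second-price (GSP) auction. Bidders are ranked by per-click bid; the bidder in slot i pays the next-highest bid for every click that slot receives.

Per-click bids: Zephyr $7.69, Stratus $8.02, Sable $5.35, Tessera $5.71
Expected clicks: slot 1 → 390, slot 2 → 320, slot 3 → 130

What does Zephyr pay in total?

Ranked by bid: $8.02 (Stratus) > $7.69 (Zephyr) > $5.71 (Tessera) > $5.35 (Sable)
Zephyr holds slot 2 → pays next bid $5.71 × 320 clicks = $1827.20.

Zephyr pays $1827.20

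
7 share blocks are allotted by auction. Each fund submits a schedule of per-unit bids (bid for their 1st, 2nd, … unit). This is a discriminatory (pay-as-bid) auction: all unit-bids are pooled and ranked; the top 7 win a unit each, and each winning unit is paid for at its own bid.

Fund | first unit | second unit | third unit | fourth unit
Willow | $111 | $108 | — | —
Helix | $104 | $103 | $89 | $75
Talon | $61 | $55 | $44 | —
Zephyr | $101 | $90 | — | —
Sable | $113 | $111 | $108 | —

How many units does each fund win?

Merging the schedules and taking the best 7: 113 (Sable-1), 111 (Willow-1), 111 (Sable-2), 108 (Willow-2), 108 (Sable-3), 104 (Helix-1), 103 (Helix-2)
Next rejected bid: $101 (not a price — pay-as-bid).
Allocation: Helix 2, Sable 3, Willow 2.

Helix 2, Sable 3, Willow 2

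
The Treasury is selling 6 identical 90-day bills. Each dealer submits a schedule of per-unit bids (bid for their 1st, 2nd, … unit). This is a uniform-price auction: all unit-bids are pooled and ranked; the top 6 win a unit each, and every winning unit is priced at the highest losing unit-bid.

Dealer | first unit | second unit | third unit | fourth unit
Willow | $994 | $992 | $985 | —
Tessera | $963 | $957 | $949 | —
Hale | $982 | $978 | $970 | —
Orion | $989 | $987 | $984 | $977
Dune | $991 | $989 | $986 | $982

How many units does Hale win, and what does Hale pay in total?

Merging the schedules and taking the best 6: 994 (Willow-1), 992 (Willow-2), 991 (Dune-1), 989 (Orion-1), 989 (Dune-2), 987 (Orion-2)
First bid not allocated: $986.
Hale wins 0 unit(s) at $986 each.

Hale: 0 units, pays $0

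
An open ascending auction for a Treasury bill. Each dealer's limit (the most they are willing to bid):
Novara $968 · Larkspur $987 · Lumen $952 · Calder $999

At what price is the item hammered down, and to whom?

Sorting limits: 999 (Calder) > 987 (Larkspur) > 968 (Novara) > 952 (Lumen)
Larkspur is the last rival to drop out, at $987; Calder remains and wins at that price.

Calder wins at $987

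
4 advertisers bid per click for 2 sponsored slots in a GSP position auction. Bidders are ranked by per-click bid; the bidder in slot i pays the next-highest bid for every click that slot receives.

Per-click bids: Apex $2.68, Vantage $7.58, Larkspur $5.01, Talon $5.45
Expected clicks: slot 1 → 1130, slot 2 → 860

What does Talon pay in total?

Talon pays $4308.60

Sorting advertisers: $7.58 (Vantage) > $5.45 (Talon) > $5.01 (Larkspur) > …
Talon holds slot 2 → pays next bid $5.01 × 860 clicks = $4308.60.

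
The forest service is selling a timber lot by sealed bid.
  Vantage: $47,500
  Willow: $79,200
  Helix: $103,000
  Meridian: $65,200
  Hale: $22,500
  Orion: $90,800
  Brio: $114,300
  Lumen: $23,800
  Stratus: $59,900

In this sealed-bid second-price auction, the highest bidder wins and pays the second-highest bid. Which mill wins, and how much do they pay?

Rule: the highest bidder wins and pays the second-highest bid.
Bids in order: 114,300 (Brio) > 103,000 (Helix) > 90,800 (Orion) > 79,200 (Willow) > 65,200 (Meridian) > 59,900 (Stratus) > …
Brio is highest; pays the second-highest bid, $103,000.

Brio pays $103,000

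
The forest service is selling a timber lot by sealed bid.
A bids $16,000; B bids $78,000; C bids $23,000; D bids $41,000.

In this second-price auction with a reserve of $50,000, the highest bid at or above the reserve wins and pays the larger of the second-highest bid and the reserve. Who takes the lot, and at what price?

B pays $50,000

Bids in order: 78,000 (B) > 41,000 (D) > 23,000 (C) > 16,000 (A)
Highest eligible bid: B at $78,000.
max(second-highest $41,000, reserve $50,000) = $50,000.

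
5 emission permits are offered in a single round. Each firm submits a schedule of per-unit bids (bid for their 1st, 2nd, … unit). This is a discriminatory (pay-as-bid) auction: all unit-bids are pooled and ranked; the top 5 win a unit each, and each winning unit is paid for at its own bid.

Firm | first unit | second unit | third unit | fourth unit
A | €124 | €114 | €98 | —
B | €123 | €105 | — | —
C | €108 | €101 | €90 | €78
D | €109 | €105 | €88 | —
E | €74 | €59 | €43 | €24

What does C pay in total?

C pays €108

Merging the schedules and taking the best 5: 124 (A-1), 123 (B-1), 114 (A-2), 109 (D-1), 108 (C-1)
Next rejected bid: €105 (not a price — pay-as-bid).
C's winning unit-bids: 108 = €108.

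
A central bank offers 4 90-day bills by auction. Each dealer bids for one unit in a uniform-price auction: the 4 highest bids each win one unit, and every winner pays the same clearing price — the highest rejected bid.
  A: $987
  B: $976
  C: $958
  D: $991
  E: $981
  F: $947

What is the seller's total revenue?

Total revenue: $3,832

Bids ranked high→low: 991 (D), 987 (A), 981 (E), 976 (B), 958 (C), 947 (F)
Top 4: D, A, E, B.
First losing bid is C's $958, which sets the uniform price.
Total revenue = 4 × $958 = $3,832.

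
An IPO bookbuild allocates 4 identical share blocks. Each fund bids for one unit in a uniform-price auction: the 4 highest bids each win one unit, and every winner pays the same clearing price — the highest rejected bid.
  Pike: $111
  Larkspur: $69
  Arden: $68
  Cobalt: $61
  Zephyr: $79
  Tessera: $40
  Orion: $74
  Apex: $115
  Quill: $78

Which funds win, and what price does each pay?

Sorting: 115 (Apex), 111 (Pike), 79 (Zephyr), 78 (Quill), 74 (Orion), 69 (Larkspur), …
Winners (4 units): Apex, Pike, Zephyr, Quill.
Clearing price = highest rejected bid = $74.

Apex, Pike, Zephyr, Quill; each pays $74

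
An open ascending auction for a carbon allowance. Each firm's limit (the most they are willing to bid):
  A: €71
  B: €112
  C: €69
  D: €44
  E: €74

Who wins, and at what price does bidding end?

Limits in order: 112 (B) > 74 (E) > 71 (A) > 69 (C) > 44 (D)
Once the price passes €74, only B is left; the hammer falls at E's limit of €74.

B wins at €74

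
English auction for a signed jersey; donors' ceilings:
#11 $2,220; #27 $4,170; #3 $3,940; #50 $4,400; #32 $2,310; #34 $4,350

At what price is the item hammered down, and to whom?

#50 wins at $4,350

Limits in order: 4,400 (#50) > 4,350 (#34) > 4,170 (#27) > 3,940 (#3) > 2,310 (#32) > 2,220 (#11)
#34 is the last rival to drop out, at $4,350; #50 remains and wins at that price.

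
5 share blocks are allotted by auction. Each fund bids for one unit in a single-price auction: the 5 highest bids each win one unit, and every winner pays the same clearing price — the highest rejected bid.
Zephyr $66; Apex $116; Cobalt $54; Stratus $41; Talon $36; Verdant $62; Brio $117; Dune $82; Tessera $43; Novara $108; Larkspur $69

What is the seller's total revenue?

Total revenue: $330

Sorting: 117 (Brio), 116 (Apex), 108 (Novara), 82 (Dune), 69 (Larkspur), 66 (Zephyr), 62 (Verdant), …
Winners (5 units): Brio, Apex, Novara, Dune, Larkspur.
First losing bid is Zephyr's $66, which sets the uniform price.
Total revenue = 5 × $66 = $330.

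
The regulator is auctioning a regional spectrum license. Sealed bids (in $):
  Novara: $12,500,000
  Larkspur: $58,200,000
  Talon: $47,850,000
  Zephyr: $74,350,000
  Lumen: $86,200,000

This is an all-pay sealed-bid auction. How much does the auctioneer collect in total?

Bids ranked: 86,200,000 (Lumen) > 74,350,000 (Zephyr) > 58,200,000 (Larkspur) > 47,850,000 (Talon) > 12,500,000 (Novara)
Lumen wins with the top bid; all bids are sunk regardless.
Every bidder forfeits their bid regardless of winning.
Revenue = 12,500,000 + 58,200,000 + 47,850,000 + 74,350,000 + 86,200,000 = $279,100,000.

Total revenue: $279,100,000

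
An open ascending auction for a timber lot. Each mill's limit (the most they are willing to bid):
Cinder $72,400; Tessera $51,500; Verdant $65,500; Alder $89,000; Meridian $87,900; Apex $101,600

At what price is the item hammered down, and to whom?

Apex wins at $89,000

Limits in order: 101,600 (Apex) > 89,000 (Alder) > 87,900 (Meridian) > 72,400 (Cinder) > 65,500 (Verdant) > 51,500 (Tessera)
Bidding ends when Alder exits at $89,000; Apex takes it.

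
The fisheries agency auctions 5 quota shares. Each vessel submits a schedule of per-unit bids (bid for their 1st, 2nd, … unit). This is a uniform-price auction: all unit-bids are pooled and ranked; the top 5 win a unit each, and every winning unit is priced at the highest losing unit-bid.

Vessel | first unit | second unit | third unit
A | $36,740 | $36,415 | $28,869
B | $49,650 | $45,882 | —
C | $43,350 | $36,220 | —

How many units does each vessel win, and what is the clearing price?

Merging the schedules and taking the best 5: 49,650 (B-1), 45,882 (B-2), 43,350 (C-1), 36,740 (A-1), 36,415 (A-2)
First bid not allocated: $36,220.
Allocation: A 2, B 2, C 1.

A 2, B 2, C 1; clearing price $36,220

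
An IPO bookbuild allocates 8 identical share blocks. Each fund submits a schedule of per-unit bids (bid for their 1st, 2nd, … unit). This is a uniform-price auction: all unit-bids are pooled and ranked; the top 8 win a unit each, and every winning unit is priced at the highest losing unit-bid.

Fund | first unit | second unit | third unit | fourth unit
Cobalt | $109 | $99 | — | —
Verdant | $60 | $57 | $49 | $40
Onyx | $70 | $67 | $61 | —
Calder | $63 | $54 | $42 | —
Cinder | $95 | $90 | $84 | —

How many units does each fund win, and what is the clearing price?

Merging the schedules and taking the best 8: 109 (Cobalt-1), 99 (Cobalt-2), 95 (Cinder-1), 90 (Cinder-2), 84 (Cinder-3), 70 (Onyx-1), 67 (Onyx-2), 63 (Calder-1)
The (k+1)-th unit-bid is $61.
Allocation: Calder 1, Cinder 3, Cobalt 2, Onyx 2.

Calder 1, Cinder 3, Cobalt 2, Onyx 2; clearing price $61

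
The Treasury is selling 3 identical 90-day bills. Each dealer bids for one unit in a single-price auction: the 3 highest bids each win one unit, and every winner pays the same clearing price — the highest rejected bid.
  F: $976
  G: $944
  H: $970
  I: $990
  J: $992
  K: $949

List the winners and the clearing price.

Ordering the bids: 992 (J), 990 (I), 976 (F), 970 (H), 949 (K), …
Top 3: J, I, F.
Clearing price = highest rejected bid = $970.

J, I, F; each pays $970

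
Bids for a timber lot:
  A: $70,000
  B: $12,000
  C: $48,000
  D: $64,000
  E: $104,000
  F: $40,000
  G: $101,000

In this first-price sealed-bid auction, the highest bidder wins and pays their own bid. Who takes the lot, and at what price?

E pays $104,000

Rule: the highest bidder wins and pays their own bid.
Bids ranked: 104,000 (E) > 101,000 (G) > 70,000 (A) > 64,000 (D) > 48,000 (C) > 40,000 (F) > …
E is highest → pays own bid, $104,000.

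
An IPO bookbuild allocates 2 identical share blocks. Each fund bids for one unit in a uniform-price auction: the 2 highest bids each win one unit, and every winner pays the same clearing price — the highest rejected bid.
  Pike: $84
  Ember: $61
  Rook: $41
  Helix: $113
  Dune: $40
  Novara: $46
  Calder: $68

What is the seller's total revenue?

Bids ranked high→low: 113 (Helix), 84 (Pike), 68 (Calder), 61 (Ember), …
The 2 highest are Helix, Pike.
Clearing price = highest rejected bid = $68.
Total revenue = 2 × $68 = $136.

Total revenue: $136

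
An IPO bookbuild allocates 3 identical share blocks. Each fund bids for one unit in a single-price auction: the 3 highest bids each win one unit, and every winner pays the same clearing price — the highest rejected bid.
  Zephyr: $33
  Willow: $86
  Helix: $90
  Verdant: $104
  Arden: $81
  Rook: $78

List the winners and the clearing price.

Ordering the bids: 104 (Verdant), 90 (Helix), 86 (Willow), 81 (Arden), 78 (Rook), …
Winners (3 units): Verdant, Helix, Willow.
First losing bid is Arden's $81, which sets the uniform price.

Verdant, Helix, Willow; each pays $81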